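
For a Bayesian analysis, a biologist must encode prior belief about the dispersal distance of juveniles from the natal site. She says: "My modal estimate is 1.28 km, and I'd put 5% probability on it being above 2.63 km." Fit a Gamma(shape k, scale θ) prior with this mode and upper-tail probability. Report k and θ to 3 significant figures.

k ≈ 6.33, θ ≈ 0.24

Gamma(k,θ) with k>1 has mode (k−1)θ, so θ = 1.28/(k−1).
Need P(X < 2.63) = 0.95 with θ tied to k this way. Start at k = 2, θ = 1.28: P(X<2.63) ≈ 0.609.
Too low — raise k to concentrate. Iterating converges to k ≈ 6.33.
Then θ = 1.28/(6.33−1) ≈ 0.24.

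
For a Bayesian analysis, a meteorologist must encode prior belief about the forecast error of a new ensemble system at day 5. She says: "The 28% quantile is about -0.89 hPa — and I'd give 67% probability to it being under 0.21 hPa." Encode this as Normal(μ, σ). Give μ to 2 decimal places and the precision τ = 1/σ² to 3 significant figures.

The p-quantile of Normal(μ,σ) is μ + z_p·σ, with z_{0.28} = -0.5828 and z_{0.67} = 0.4399.
Eliminate σ: μ = (z₂·x₁ − z₁·x₂)/(z₂ − z₁) = (0.4399·-0.89 − (-0.5828)·0.21)/1.023 = -0.26.
Then σ = (x₂ − x₁)/(z₂ − z₁) = (0.21 − -0.89)/1.023 = 1.08.
Precision τ = 1/σ² = 1/1.076² = 0.864.

μ = -0.26, τ = 0.864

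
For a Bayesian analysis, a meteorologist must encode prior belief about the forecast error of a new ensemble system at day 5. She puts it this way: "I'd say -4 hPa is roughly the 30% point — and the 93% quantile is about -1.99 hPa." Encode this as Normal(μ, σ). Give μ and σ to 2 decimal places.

μ = -3.47, σ = 1.00

For Normal(μ,σ), the p-quantile is μ + z_p·σ. Here z_{0.3} = -0.5244, z_{0.93} = 1.476.
So -4 = μ − 0.5244σ and -1.99 = μ + 1.476σ.
Subtracting: σ = (-1.99 − -4)/(1.476 − (-0.5244)) = 1.00.
Then μ = -4 − (-0.5244)·1.00 = -3.47.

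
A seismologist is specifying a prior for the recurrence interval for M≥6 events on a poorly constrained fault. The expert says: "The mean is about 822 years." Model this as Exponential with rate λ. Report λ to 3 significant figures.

Exponential mean = 1/λ, so λ = 1/822.0 = 0.00122.

λ ≈ 0.00122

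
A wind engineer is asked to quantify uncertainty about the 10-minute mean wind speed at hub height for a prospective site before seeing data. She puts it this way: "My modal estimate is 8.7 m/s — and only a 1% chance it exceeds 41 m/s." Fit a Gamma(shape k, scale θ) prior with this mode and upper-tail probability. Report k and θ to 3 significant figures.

k ≈ 2.66, θ ≈ 5.24

Gamma(k,θ) with k>1 has mode (k−1)θ, so θ = 8.7/(k−1).
Need P(X < 41) = 0.99 with θ tied to k this way. Start at k = 2, θ = 8.7: P(X<41) ≈ 0.949.
Too low — raise k to concentrate. Iterating converges to k ≈ 2.66.
Then θ = 8.7/(2.66−1) ≈ 5.24.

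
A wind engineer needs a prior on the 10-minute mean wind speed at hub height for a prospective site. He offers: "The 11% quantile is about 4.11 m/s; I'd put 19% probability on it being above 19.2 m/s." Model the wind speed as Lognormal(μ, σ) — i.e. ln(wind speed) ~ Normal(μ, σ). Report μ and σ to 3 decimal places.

μ ≈ 2.312, σ ≈ 0.732

If T ~ Lognormal(μ,σ) then ln T ~ Normal(μ,σ), so the p-quantile of ln T is μ + z_p·σ.
ln(4.11) = 1.413 and ln(19.2) = 2.955; z_{0.11} = -1.227, z_{0.81} = 0.8779.
σ = (2.955 − 1.413)/(0.8779 − (-1.227)) = 0.732.
μ = 1.413 − (-1.227)·0.732 = 2.312.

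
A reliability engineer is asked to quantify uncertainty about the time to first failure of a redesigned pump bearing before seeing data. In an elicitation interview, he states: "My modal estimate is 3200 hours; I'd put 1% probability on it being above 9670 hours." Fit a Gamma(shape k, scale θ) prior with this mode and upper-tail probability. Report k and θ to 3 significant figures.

k ≈ 4.67, θ ≈ 871

Gamma(k,θ) with k>1 has mode (k−1)θ, so θ = 3200/(k−1).
Need P(X < 9670) = 0.99 with θ tied to k this way. Start at k = 2, θ = 3200: P(X<9670) ≈ 0.804.
Too low — raise k to concentrate. Iterating converges to k ≈ 4.67.
Then θ = 3200/(4.67−1) ≈ 871.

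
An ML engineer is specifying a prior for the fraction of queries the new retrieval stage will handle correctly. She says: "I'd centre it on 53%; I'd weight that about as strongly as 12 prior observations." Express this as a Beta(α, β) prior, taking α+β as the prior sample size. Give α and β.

α = 6.36, β = 5.64

Under the effective-sample-size interpretation, Beta(α, β) has prior mean α/(α+β) and prior sample size α+β.
So α+β = 12 and α/(α+β) = 0.53, giving α = 0.53·12 = 6.36 and β = 12 − 6.36 = 5.64.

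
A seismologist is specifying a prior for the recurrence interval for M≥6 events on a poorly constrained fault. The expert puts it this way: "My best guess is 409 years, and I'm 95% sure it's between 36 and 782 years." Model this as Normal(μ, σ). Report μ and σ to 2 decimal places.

μ = 409.00, σ = 190.31

A symmetric 95% interval runs μ ± z·σ with z = 1.96.
Half-width = 373, so σ = 373/1.96 = 190.31.
μ is the stated best guess, 409.00.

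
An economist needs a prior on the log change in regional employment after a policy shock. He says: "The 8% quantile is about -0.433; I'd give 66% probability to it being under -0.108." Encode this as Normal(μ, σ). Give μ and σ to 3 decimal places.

The p-quantile of Normal(μ,σ) is μ + z_p·σ, with z_{0.08} = -1.405 and z_{0.66} = 0.4125.
Eliminate σ: μ = (z₂·x₁ − z₁·x₂)/(z₂ − z₁) = (0.4125·-0.433 − (-1.405)·-0.108)/1.818 = -0.182.
Then σ = (x₂ − x₁)/(z₂ − z₁) = (-0.108 − -0.433)/1.818 = 0.179.

μ = -0.182, σ = 0.179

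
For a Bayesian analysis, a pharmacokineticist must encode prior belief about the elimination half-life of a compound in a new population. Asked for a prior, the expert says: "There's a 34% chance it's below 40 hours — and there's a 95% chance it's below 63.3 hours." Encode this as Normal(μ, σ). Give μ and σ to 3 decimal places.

For Normal(μ,σ), the p-quantile is μ + z_p·σ. Here z_{0.34} = -0.4125, z_{0.95} = 1.645.
So 40 = μ − 0.4125σ and 63.3 = μ + 1.645σ.
Subtracting: σ = (63.3 − 40)/(1.645 − (-0.4125)) = 11.325.
Then μ = 40 − (-0.4125)·11.325 = 44.671.

μ = 44.671, σ = 11.325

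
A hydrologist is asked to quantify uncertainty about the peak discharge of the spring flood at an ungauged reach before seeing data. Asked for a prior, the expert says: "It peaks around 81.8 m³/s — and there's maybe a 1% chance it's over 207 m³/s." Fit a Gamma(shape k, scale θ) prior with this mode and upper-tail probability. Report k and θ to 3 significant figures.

k ≈ 6.43, θ ≈ 15.1

Gamma(k,θ) with k>1 has mode (k−1)θ, so θ = 81.8/(k−1).
Need P(X < 207) = 0.99 with θ tied to k this way. Start at k = 2, θ = 81.8: P(X<207) ≈ 0.719.
Too low — raise k to concentrate. Iterating converges to k ≈ 6.43.
Then θ = 81.8/(6.43−1) ≈ 15.1.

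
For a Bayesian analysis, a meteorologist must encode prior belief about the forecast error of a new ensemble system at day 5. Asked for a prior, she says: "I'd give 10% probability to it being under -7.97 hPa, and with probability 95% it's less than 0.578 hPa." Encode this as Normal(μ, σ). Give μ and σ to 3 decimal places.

μ = -4.227, σ = 2.921

The p-quantile of Normal(μ,σ) is μ + z_p·σ, with z_{0.1} = -1.282 and z_{0.95} = 1.645.
Eliminate σ: μ = (z₂·x₁ − z₁·x₂)/(z₂ − z₁) = (1.645·-7.97 − (-1.282)·0.578)/2.926 = -4.227.
Then σ = (x₂ − x₁)/(z₂ − z₁) = (0.578 − -7.97)/2.926 = 2.921.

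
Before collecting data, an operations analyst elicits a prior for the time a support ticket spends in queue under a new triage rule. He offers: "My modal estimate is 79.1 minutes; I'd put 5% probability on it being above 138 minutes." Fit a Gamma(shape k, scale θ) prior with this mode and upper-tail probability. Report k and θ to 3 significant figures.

k ≈ 10, θ ≈ 8.78

Gamma(k,θ) with k>1 has mode (k−1)θ, so θ = 79.1/(k−1).
Need P(X < 138) = 0.95 with θ tied to k this way. Start at k = 2, θ = 79.1: P(X<138) ≈ 0.520.
Too low — raise k to concentrate. Iterating converges to k ≈ 10.
Then θ = 79.1/(10−1) ≈ 8.78.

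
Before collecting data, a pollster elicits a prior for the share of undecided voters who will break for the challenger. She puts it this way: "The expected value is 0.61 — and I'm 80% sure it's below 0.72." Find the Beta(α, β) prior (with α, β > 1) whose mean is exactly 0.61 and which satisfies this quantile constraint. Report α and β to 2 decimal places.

With mean 0.61 fixed, write α = 0.61s, β = 0.39s where s = α+β.
Need P(θ < 0.72) = 0.8 under Beta(0.61s, 0.39s). Normal approximation: (q−m)/√(m(1−m)/s) ≈ z_{0.8} = 0.842, so s ≈ 0.61·0.39·(0.842)²/(0.72−0.61)² = 13.9.
At s = 13.9: P(θ<0.72) ≈ 0.796. Adjusting to match 0.8 gives s ≈ 14.33.
So α = 0.61·14.33 ≈ 8.74, β = 0.39·14.33 ≈ 5.59.

α ≈ 8.74, β ≈ 5.59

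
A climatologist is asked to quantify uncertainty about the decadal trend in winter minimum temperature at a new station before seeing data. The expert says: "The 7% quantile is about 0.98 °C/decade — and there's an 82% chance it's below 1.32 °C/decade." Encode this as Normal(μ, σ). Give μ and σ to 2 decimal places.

μ = 1.19, σ = 0.14

The p-quantile of Normal(μ,σ) is μ + z_p·σ, with z_{0.07} = -1.476 and z_{0.82} = 0.9154.
Eliminate σ: μ = (z₂·x₁ − z₁·x₂)/(z₂ − z₁) = (0.9154·0.98 − (-1.476)·1.32)/2.391 = 1.19.
Then σ = (x₂ − x₁)/(z₂ − z₁) = (1.32 − 0.98)/2.391 = 0.14.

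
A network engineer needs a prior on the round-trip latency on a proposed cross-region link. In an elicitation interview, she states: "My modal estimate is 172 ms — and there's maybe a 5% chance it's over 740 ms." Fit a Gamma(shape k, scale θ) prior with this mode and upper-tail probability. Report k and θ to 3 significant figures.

Gamma(k,θ) with k>1 has mode (k−1)θ, so θ = 172/(k−1).
Need P(X < 740) = 0.95 with θ tied to k this way. Start at k = 2, θ = 172: P(X<740) ≈ 0.928.
Too low — raise k to concentrate. Iterating converges to k ≈ 2.16.
Then θ = 172/(2.16−1) ≈ 148.

k ≈ 2.16, θ ≈ 148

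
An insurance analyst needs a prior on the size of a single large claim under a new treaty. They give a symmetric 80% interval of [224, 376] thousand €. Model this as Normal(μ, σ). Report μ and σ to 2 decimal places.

μ = 300.00, σ = 59.30

A symmetric 80% interval runs μ ± z·σ with z = 1.282.
Half-width = 76, so σ = 76/1.282 = 59.30.
μ is the interval midpoint, 300.00.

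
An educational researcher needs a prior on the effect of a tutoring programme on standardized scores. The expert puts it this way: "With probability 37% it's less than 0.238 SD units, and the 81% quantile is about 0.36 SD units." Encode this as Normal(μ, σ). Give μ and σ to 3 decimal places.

The p-quantile of Normal(μ,σ) is μ + z_p·σ, with z_{0.37} = -0.3319 and z_{0.81} = 0.8779.
Eliminate σ: μ = (z₂·x₁ − z₁·x₂)/(z₂ − z₁) = (0.8779·0.238 − (-0.3319)·0.36)/1.21 = 0.271.
Then σ = (x₂ − x₁)/(z₂ − z₁) = (0.36 − 0.238)/1.21 = 0.101.

μ = 0.271, σ = 0.101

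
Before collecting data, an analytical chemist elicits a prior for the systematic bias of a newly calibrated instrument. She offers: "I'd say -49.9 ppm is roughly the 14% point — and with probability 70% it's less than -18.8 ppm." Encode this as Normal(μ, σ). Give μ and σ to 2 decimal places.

For Normal(μ,σ), the p-quantile is μ + z_p·σ. Here z_{0.14} = -1.08, z_{0.7} = 0.5244.
So -49.9 = μ − 1.08σ and -18.8 = μ + 0.5244σ.
Subtracting: σ = (-18.8 − -49.9)/(0.5244 − (-1.08)) = 19.38.
Then μ = -49.9 − (-1.08)·19.38 = -28.96.

μ = -28.96, σ = 19.38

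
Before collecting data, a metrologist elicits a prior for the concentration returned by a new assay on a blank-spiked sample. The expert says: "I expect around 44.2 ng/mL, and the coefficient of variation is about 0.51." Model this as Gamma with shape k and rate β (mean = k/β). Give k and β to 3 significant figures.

For Gamma(k, rate β): mean = k/β, variance = k/β², so CV = 1/√k.
CV = 0.51, hence k = 1/CV² = 3.84.
Then β = k/mean = 3.84/44.2 = 0.087.

k ≈ 3.84, β ≈ 0.087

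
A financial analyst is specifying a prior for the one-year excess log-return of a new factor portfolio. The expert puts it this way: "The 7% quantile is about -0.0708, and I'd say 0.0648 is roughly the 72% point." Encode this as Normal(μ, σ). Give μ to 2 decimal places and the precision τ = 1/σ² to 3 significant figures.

μ = 0.03, τ = 230

For Normal(μ,σ), the p-quantile is μ + z_p·σ. Here z_{0.07} = -1.476, z_{0.72} = 0.5828.
So -0.0708 = μ − 1.476σ and 0.0648 = μ + 0.5828σ.
Subtracting: σ = (0.0648 − -0.0708)/(0.5828 − (-1.476)) = 0.07.
Then μ = -0.0708 − (-1.476)·0.07 = 0.03.
Precision τ = 1/σ² = 1/0.06587² = 230.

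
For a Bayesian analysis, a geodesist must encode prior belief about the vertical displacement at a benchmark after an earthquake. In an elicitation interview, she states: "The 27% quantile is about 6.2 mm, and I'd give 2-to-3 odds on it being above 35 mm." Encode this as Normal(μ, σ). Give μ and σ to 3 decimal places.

The p-quantile of Normal(μ,σ) is μ + z_p·σ, with z_{0.27} = -0.6128 and z_{0.6} = 0.2533.
Eliminate σ: μ = (z₂·x₁ − z₁·x₂)/(z₂ − z₁) = (0.2533·6.2 − (-0.6128)·35)/0.8662 = 26.576.
Then σ = (x₂ − x₁)/(z₂ − z₁) = (35 − 6.2)/0.8662 = 33.250.

μ = 26.576, σ = 33.250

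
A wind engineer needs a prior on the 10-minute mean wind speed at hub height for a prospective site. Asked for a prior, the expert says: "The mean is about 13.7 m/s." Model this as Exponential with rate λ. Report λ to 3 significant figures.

Exponential mean = 1/λ, so λ = 1/13.7 = 0.073.

λ ≈ 0.073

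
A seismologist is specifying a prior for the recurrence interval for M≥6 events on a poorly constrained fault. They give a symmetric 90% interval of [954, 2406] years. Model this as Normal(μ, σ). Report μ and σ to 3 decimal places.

μ = 1680.000, σ = 441.377

A symmetric 90% interval runs μ ± z·σ with z = 1.645.
Half-width = 726, so σ = 726/1.645 = 441.377.
μ is the interval midpoint, 1680.000.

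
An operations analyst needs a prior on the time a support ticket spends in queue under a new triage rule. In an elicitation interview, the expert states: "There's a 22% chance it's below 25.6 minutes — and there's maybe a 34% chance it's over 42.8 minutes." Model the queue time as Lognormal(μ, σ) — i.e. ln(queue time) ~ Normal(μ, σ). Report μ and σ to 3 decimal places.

If T ~ Lognormal(μ,σ) then ln T ~ Normal(μ,σ), so the p-quantile of ln T is μ + z_p·σ.
ln(25.6) = 3.243 and ln(42.8) = 3.757; z_{0.22} = -0.7722, z_{0.66} = 0.4125.
σ = (3.757 − 3.243)/(0.4125 − (-0.7722)) = 0.434.
μ = 3.243 − (-0.7722)·0.434 = 3.578.

μ ≈ 3.578, σ ≈ 0.434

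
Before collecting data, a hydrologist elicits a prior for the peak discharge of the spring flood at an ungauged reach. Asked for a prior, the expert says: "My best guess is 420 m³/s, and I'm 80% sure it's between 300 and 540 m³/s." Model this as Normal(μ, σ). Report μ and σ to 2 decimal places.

A symmetric 80% interval runs μ ± z·σ with z = 1.282.
Half-width = 120, so σ = 120/1.282 = 93.64.
μ is the stated best guess, 420.00.

μ = 420.00, σ = 93.64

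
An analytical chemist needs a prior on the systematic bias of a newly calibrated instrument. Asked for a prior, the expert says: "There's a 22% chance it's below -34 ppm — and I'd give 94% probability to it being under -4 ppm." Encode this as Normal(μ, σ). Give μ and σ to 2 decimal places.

μ = -24.04, σ = 12.89

For Normal(μ,σ), the p-quantile is μ + z_p·σ. Here z_{0.22} = -0.7722, z_{0.94} = 1.555.
So -34 = μ − 0.7722σ and -4 = μ + 1.555σ.
Subtracting: σ = (-4 − -34)/(1.555 − (-0.7722)) = 12.89.
Then μ = -34 − (-0.7722)·12.89 = -24.04.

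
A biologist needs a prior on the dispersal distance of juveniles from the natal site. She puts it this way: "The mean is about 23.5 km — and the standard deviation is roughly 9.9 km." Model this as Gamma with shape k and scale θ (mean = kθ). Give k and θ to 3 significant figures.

For Gamma(k, scale θ): mean = kθ, variance = kθ², so CV = 1/√k.
CV = SD/mean = 9.9/23.5 = 0.4213, hence k = 1/CV² = 5.63.
Then θ = mean/k = 23.5/5.63 = 4.17.

k ≈ 5.63, θ ≈ 4.17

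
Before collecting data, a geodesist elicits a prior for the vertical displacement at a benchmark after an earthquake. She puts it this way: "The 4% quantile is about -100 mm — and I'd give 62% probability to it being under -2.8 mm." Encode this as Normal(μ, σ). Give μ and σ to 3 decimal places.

μ = -17.241, σ = 47.272

For Normal(μ,σ), the p-quantile is μ + z_p·σ. Here z_{0.04} = -1.751, z_{0.62} = 0.3055.
So -100 = μ − 1.751σ and -2.8 = μ + 0.3055σ.
Subtracting: σ = (-2.8 − -100)/(0.3055 − (-1.751)) = 47.272.
Then μ = -100 − (-1.751)·47.272 = -17.241.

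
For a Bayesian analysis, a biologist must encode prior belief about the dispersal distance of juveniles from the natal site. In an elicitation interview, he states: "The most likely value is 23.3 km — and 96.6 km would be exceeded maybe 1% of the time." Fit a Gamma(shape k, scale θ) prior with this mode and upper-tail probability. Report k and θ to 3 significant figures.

Gamma(k,θ) with k>1 has mode (k−1)θ, so θ = 23.3/(k−1).
Need P(X < 96.6) = 0.99 with θ tied to k this way. Start at k = 2, θ = 23.3: P(X<96.6) ≈ 0.919.
Too low — raise k to concentrate. Iterating converges to k ≈ 3.05.
Then θ = 23.3/(3.05−1) ≈ 11.4.

k ≈ 3.05, θ ≈ 11.4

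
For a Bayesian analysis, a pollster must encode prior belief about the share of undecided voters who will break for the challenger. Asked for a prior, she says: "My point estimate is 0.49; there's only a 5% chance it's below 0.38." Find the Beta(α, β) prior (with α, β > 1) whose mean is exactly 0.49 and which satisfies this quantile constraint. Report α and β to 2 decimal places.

With mean 0.49 fixed, write α = 0.49s, β = 0.51s where s = α+β.
Need P(θ < 0.38) = 0.05 under Beta(0.49s, 0.51s). Normal approximation: (q−m)/√(m(1−m)/s) ≈ z_{0.05} = -1.64, so s ≈ 0.49·0.51·(-1.64)²/(0.38−0.49)² = 55.9.
At s = 55.9: P(θ<0.38) ≈ 0.048. Adjusting to match 0.05 gives s ≈ 54.80.
So α = 0.49·54.80 ≈ 26.85, β = 0.51·54.80 ≈ 27.95.

α ≈ 26.85, β ≈ 27.95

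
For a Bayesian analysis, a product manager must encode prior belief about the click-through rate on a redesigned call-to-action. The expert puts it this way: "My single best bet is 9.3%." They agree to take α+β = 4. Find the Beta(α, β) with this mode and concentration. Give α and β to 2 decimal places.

For α,β > 1 the Beta mode is (α−1)/(α+β−2). With α+β = 4, the mode is (α−1)/2.
Set (α−1)/2 = 0.093 → α = 1 + 0.093·2 = 1.19.
β = 4 − α = 2.81.

α = 1.19, β = 2.81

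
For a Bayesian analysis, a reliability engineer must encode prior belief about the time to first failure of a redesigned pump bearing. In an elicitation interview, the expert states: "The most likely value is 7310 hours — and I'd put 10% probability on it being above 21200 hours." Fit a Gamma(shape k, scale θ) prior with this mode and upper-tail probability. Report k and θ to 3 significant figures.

Gamma(k,θ) with k>1 has mode (k−1)θ, so θ = 7310/(k−1).
Need P(X < 21200) = 0.9 with θ tied to k this way. Start at k = 2, θ = 7310: P(X<21200) ≈ 0.785.
Too low — raise k to concentrate. Iterating converges to k ≈ 2.68.
Then θ = 7310/(2.68−1) ≈ 4350.

k ≈ 2.68, θ ≈ 4350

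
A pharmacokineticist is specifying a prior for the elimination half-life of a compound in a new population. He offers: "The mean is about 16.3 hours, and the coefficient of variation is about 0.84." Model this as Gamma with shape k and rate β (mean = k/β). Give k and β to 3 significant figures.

For Gamma(k, rate β): mean = k/β, variance = k/β², so CV = 1/√k.
CV = 0.84, hence k = 1/CV² = 1.42.
Then β = k/mean = 1.42/16.3 = 0.0869.

k ≈ 1.42, β ≈ 0.0869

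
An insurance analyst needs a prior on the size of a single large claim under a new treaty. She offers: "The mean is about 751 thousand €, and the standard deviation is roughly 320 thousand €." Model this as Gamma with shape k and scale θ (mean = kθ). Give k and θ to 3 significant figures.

For Gamma(k, scale θ): mean = kθ, variance = kθ², so CV = 1/√k.
CV = SD/mean = 320/751 = 0.4261, hence k = 1/CV² = 5.51.
Then θ = mean/k = 751/5.51 = 136.

k ≈ 5.51, θ ≈ 136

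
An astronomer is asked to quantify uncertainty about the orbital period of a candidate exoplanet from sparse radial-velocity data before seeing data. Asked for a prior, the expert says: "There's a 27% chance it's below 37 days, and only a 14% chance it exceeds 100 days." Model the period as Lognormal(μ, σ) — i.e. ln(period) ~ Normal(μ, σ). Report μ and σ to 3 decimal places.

If T ~ Lognormal(μ,σ) then ln T ~ Normal(μ,σ), so the p-quantile of ln T is μ + z_p·σ.
ln(37) = 3.611 and ln(100) = 4.605; z_{0.27} = -0.6128, z_{0.86} = 1.08.
σ = (4.605 − 3.611)/(1.08 − (-0.6128)) = 0.587.
μ = 3.611 − (-0.6128)·0.587 = 3.971.

μ ≈ 3.971, σ ≈ 0.587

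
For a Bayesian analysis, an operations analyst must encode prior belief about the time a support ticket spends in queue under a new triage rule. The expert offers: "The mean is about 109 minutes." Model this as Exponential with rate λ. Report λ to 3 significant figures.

Exponential mean = 1/λ, so λ = 1/109.0 = 0.00917.

λ ≈ 0.00917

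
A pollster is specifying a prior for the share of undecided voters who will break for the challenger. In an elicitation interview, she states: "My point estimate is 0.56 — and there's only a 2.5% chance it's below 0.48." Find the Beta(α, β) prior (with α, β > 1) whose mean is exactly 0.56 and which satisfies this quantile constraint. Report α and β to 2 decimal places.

With mean 0.56 fixed, write α = 0.56s, β = 0.44s where s = α+β.
Need P(θ < 0.48) = 0.025 under Beta(0.56s, 0.44s). Normal approximation: (q−m)/√(m(1−m)/s) ≈ z_{0.025} = -1.96, so s ≈ 0.56·0.44·(-1.96)²/(0.48−0.56)² = 147.9.
At s = 147.9: P(θ<0.48) ≈ 0.026. Adjusting to match 0.025 gives s ≈ 149.31.
So α = 0.56·149.31 ≈ 83.61, β = 0.44·149.31 ≈ 65.70.

α ≈ 83.61, β ≈ 65.70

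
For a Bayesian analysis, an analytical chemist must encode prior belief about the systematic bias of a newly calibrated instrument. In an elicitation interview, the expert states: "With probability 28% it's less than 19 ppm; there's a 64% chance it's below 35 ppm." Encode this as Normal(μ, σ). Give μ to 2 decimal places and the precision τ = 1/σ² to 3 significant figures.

μ = 28.91, τ = 0.00346

For Normal(μ,σ), the p-quantile is μ + z_p·σ. Here z_{0.28} = -0.5828, z_{0.64} = 0.3585.
So 19 = μ − 0.5828σ and 35 = μ + 0.3585σ.
Subtracting: σ = (35 − 19)/(0.3585 − (-0.5828)) = 17.00.
Then μ = 19 − (-0.5828)·17.00 = 28.91.
Precision τ = 1/σ² = 1/17² = 0.00346.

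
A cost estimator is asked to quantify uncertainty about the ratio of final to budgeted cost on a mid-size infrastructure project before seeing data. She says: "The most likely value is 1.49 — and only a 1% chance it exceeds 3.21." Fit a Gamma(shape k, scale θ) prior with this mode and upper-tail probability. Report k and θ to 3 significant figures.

Gamma(k,θ) with k>1 has mode (k−1)θ, so θ = 1.49/(k−1).
Need P(X < 3.21) = 0.99 with θ tied to k this way. Start at k = 2, θ = 1.49: P(X<3.21) ≈ 0.634.
Too low — raise k to concentrate. Iterating converges to k ≈ 9.22.
Then θ = 1.49/(9.22−1) ≈ 0.181.

k ≈ 9.22, θ ≈ 0.181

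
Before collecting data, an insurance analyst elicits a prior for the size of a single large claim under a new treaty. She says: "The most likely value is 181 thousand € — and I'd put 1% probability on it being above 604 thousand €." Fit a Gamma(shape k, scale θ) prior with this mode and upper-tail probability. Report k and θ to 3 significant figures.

Gamma(k,θ) with k>1 has mode (k−1)θ, so θ = 181/(k−1).
Need P(X < 604) = 0.99 with θ tied to k this way. Start at k = 2, θ = 181: P(X<604) ≈ 0.846.
Too low — raise k to concentrate. Iterating converges to k ≈ 4.02.
Then θ = 181/(4.02−1) ≈ 59.9.

k ≈ 4.02, θ ≈ 59.9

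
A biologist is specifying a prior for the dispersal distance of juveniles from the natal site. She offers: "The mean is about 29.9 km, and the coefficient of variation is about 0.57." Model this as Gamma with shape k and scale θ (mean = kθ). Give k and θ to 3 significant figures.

k ≈ 3.08, θ ≈ 9.71

For Gamma(k, scale θ): mean = kθ, variance = kθ², so CV = 1/√k.
CV = 0.57, hence k = 1/CV² = 3.08.
Then θ = mean/k = 29.9/3.08 = 9.71.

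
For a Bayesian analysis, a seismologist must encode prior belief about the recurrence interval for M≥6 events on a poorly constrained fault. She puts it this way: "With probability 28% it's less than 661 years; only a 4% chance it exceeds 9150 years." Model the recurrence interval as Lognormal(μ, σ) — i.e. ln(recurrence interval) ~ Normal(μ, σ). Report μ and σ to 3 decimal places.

If T ~ Lognormal(μ,σ) then ln T ~ Normal(μ,σ), so the p-quantile of ln T is μ + z_p·σ.
ln(661) = 6.494 and ln(9150) = 9.122; z_{0.28} = -0.5828, z_{0.96} = 1.751.
σ = (9.122 − 6.494)/(1.751 − (-0.5828)) = 1.126.
μ = 6.494 − (-0.5828)·1.126 = 7.150.

μ ≈ 7.150, σ ≈ 1.126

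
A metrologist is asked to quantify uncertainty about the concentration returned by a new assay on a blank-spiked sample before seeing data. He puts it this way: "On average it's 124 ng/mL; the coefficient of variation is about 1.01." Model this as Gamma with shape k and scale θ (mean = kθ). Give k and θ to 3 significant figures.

For Gamma(k, scale θ): mean = kθ, variance = kθ², so CV = 1/√k.
CV = 1.01, hence k = 1/CV² = 0.98.
Then θ = mean/k = 124/0.98 = 126.

k ≈ 0.98, θ ≈ 126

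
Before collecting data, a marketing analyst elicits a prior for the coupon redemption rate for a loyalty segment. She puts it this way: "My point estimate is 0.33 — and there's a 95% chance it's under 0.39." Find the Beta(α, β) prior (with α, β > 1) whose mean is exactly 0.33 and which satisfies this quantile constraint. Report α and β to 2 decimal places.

With mean 0.33 fixed, write α = 0.33s, β = 0.67s where s = α+β.
Need P(θ < 0.39) = 0.95 under Beta(0.33s, 0.67s). Normal approximation: (q−m)/√(m(1−m)/s) ≈ z_{0.95} = 1.64, so s ≈ 0.33·0.67·(1.64)²/(0.39−0.33)² = 166.2.
At s = 166.2: P(θ<0.39) ≈ 0.947. Adjusting to match 0.95 gives s ≈ 171.62.
So α = 0.33·171.62 ≈ 56.63, β = 0.67·171.62 ≈ 114.99.

α ≈ 56.63, β ≈ 114.99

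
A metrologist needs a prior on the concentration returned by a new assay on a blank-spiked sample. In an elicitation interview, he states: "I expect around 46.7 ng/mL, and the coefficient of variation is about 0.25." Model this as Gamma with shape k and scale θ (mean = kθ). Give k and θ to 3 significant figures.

k ≈ 16, θ ≈ 2.92

For Gamma(k, scale θ): mean = kθ, variance = kθ², so CV = 1/√k.
CV = 0.25, hence k = 1/CV² = 16.
Then θ = mean/k = 46.7/16 = 2.92.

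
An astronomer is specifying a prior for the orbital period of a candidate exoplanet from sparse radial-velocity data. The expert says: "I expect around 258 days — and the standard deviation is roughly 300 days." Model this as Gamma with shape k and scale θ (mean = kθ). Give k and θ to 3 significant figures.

k ≈ 0.74, θ ≈ 349

For Gamma(k, scale θ): mean = kθ, variance = kθ², so CV = 1/√k.
CV = SD/mean = 300/258 = 1.163, hence k = 1/CV² = 0.74.
Then θ = mean/k = 258/0.74 = 349.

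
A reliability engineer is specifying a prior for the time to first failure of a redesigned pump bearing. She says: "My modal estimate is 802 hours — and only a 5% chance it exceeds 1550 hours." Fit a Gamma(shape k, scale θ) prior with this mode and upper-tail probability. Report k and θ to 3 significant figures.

Gamma(k,θ) with k>1 has mode (k−1)θ, so θ = 802/(k−1).
Need P(X < 1550) = 0.95 with θ tied to k this way. Start at k = 2, θ = 802: P(X<1550) ≈ 0.575.
Too low — raise k to concentrate. Iterating converges to k ≈ 7.4.
Then θ = 802/(7.4−1) ≈ 125.

k ≈ 7.4, θ ≈ 125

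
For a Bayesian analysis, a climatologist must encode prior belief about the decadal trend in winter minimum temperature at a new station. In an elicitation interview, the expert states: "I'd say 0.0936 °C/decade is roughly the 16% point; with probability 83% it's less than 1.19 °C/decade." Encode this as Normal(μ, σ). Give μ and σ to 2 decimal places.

μ = 0.65, σ = 0.56

For Normal(μ,σ), the p-quantile is μ + z_p·σ. Here z_{0.16} = -0.9945, z_{0.83} = 0.9542.
So 0.0936 = μ − 0.9945σ and 1.19 = μ + 0.9542σ.
Subtracting: σ = (1.19 − 0.0936)/(0.9542 − (-0.9945)) = 0.56.
Then μ = 0.0936 − (-0.9945)·0.56 = 0.65.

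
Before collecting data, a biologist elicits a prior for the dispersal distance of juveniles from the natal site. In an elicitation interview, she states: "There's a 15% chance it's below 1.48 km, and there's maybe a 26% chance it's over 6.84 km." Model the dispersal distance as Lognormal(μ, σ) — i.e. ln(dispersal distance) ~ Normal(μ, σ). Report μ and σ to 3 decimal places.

If T ~ Lognormal(μ,σ) then ln T ~ Normal(μ,σ), so the p-quantile of ln T is μ + z_p·σ.
ln(1.48) = 0.392 and ln(6.84) = 1.923; z_{0.15} = -1.036, z_{0.74} = 0.6433.
σ = (1.923 − 0.392)/(0.6433 − (-1.036)) = 0.911.
μ = 0.392 − (-1.036)·0.911 = 1.337.

μ ≈ 1.337, σ ≈ 0.911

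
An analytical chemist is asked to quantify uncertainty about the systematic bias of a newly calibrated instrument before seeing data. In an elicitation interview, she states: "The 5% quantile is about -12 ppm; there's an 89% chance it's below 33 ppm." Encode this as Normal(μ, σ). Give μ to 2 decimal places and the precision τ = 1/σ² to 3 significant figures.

For Normal(μ,σ), the p-quantile is μ + z_p·σ. Here z_{0.05} = -1.645, z_{0.89} = 1.227.
So -12 = μ − 1.645σ and 33 = μ + 1.227σ.
Subtracting: σ = (33 − -12)/(1.227 − (-1.645)) = 15.67.
Then μ = -12 − (-1.645)·15.67 = 13.78.
Precision τ = 1/σ² = 1/15.67² = 0.00407.

μ = 13.78, τ = 0.00407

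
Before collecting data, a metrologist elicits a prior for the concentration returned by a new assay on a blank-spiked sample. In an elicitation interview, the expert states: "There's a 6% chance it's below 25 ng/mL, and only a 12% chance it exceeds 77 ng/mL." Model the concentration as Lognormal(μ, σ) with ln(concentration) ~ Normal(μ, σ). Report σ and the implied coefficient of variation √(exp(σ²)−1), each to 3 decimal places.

If T ~ Lognormal(μ,σ) then ln T ~ Normal(μ,σ), so the p-quantile of ln T is μ + z_p·σ.
ln(25) = 3.219 and ln(77) = 4.344; z_{0.06} = -1.555, z_{0.88} = 1.175.
σ = (4.344 − 3.219)/(1.175 − (-1.555)) = 0.412.
μ = 3.219 − (-1.555)·0.412 = 3.860.
CV = √(exp(σ²)−1) = √(exp(0.1698)−1) = 0.430.

σ ≈ 0.412, CV ≈ 0.430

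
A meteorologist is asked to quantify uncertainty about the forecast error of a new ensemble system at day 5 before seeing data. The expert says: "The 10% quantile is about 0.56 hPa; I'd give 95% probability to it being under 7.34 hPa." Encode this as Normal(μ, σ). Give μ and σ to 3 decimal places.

μ = 3.529, σ = 2.317

For Normal(μ,σ), the p-quantile is μ + z_p·σ. Here z_{0.1} = -1.282, z_{0.95} = 1.645.
So 0.56 = μ − 1.282σ and 7.34 = μ + 1.645σ.
Subtracting: σ = (7.34 − 0.56)/(1.645 − (-1.282)) = 2.317.
Then μ = 0.56 − (-1.282)·2.317 = 3.529.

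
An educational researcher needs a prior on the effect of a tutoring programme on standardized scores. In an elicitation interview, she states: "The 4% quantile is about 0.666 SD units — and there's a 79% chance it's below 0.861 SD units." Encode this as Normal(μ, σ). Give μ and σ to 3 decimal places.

μ = 0.800, σ = 0.076

The p-quantile of Normal(μ,σ) is μ + z_p·σ, with z_{0.04} = -1.751 and z_{0.79} = 0.8064.
Eliminate σ: μ = (z₂·x₁ − z₁·x₂)/(z₂ − z₁) = (0.8064·0.666 − (-1.751)·0.861)/2.557 = 0.800.
Then σ = (x₂ − x₁)/(z₂ − z₁) = (0.861 − 0.666)/2.557 = 0.076.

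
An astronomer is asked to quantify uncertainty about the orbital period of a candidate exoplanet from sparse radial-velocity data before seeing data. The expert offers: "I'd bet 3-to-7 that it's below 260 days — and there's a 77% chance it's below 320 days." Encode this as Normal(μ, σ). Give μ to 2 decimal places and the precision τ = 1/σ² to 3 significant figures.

The p-quantile of Normal(μ,σ) is μ + z_p·σ, with z_{0.3} = -0.5244 and z_{0.77} = 0.7388.
Eliminate σ: μ = (z₂·x₁ − z₁·x₂)/(z₂ − z₁) = (0.7388·260 − (-0.5244)·320)/1.263 = 284.91.
Then σ = (x₂ − x₁)/(z₂ − z₁) = (320 − 260)/1.263 = 47.50.
Precision τ = 1/σ² = 1/47.5² = 0.000443.

μ = 284.91, τ = 0.000443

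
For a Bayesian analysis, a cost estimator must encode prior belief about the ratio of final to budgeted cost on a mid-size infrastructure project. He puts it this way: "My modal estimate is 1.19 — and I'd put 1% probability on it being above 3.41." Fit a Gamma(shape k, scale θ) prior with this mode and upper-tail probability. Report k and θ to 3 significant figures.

Gamma(k,θ) with k>1 has mode (k−1)θ, so θ = 1.19/(k−1).
Need P(X < 3.41) = 0.99 with θ tied to k this way. Start at k = 2, θ = 1.19: P(X<3.41) ≈ 0.780.
Too low — raise k to concentrate. Iterating converges to k ≈ 5.11.
Then θ = 1.19/(5.11−1) ≈ 0.29.

k ≈ 5.11, θ ≈ 0.29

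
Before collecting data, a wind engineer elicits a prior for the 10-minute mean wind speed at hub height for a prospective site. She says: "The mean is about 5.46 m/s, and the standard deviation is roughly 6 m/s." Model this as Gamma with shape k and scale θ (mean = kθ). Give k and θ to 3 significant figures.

For Gamma(k, scale θ): mean = kθ, variance = kθ², so CV = 1/√k.
CV = SD/mean = 6/5.46 = 1.099, hence k = 1/CV² = 0.828.
Then θ = mean/k = 5.46/0.828 = 6.59.

k ≈ 0.828, θ ≈ 6.59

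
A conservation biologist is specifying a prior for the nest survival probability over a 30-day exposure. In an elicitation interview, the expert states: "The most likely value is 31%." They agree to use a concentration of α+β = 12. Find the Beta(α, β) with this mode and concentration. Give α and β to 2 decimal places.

α = 4.10, β = 7.90

For α,β > 1 the Beta mode is (α−1)/(α+β−2). With α+β = 12, the mode is (α−1)/10.
Set (α−1)/10 = 0.31 → α = 1 + 0.31·10 = 4.10.
β = 12 − α = 7.90.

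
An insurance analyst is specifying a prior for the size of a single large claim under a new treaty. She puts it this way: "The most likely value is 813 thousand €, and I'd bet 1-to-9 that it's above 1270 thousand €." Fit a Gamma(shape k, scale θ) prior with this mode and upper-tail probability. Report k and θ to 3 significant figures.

k ≈ 10.4, θ ≈ 86.4

Gamma(k,θ) with k>1 has mode (k−1)θ, so θ = 813/(k−1).
Need P(X < 1270) = 0.9 with θ tied to k this way. Start at k = 2, θ = 813: P(X<1270) ≈ 0.463.
Too low — raise k to concentrate. Iterating converges to k ≈ 10.4.
Then θ = 813/(10.4−1) ≈ 86.4.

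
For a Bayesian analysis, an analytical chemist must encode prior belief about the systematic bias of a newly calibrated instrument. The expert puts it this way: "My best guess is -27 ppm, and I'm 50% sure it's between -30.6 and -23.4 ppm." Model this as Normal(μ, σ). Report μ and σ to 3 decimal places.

μ = -27.000, σ = 5.337

A symmetric 50% interval runs μ ± z·σ with z = 0.6745.
Half-width = 3.6, so σ = 3.6/0.6745 = 5.337.
μ is the stated best guess, -27.000.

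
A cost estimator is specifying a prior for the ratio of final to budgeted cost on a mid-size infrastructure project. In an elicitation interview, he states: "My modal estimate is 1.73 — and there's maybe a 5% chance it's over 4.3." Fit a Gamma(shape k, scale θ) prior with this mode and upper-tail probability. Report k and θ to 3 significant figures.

k ≈ 4.28, θ ≈ 0.528

Gamma(k,θ) with k>1 has mode (k−1)θ, so θ = 1.73/(k−1).
Need P(X < 4.3) = 0.95 with θ tied to k this way. Start at k = 2, θ = 1.73: P(X<4.3) ≈ 0.710.
Too low — raise k to concentrate. Iterating converges to k ≈ 4.28.
Then θ = 1.73/(4.28−1) ≈ 0.528.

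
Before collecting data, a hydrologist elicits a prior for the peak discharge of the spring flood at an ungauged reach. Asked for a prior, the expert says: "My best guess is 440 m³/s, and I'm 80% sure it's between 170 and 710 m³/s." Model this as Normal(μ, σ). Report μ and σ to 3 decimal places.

μ = 440.000, σ = 210.682

A symmetric 80% interval runs μ ± z·σ with z = 1.282.
Half-width = 270, so σ = 270/1.282 = 210.682.
μ is the stated best guess, 440.000.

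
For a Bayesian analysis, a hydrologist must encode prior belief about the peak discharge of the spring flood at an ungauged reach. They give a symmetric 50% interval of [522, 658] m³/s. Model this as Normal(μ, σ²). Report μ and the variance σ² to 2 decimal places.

μ = 590.00, σ² = 10164.06

A symmetric 50% interval runs μ ± z·σ with z = 0.6745.
Half-width = 68, so σ = 68/0.6745 = 100.817 and σ² = 10164.06.
μ is the interval midpoint, 590.00.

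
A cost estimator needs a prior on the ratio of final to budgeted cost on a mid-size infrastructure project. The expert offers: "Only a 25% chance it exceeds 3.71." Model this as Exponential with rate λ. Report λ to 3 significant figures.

λ ≈ 0.374

P(T > 3.71) = e^(−λ·3.71) = 0.25, so λ = −ln(0.25)/3.71 = 0.374.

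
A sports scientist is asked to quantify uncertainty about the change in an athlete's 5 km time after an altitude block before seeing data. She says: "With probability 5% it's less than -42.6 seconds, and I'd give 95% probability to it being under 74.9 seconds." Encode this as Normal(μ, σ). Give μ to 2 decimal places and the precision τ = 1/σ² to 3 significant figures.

For Normal(μ,σ), the p-quantile is μ + z_p·σ. Here z_{0.05} = -1.645, z_{0.95} = 1.645.
So -42.6 = μ − 1.645σ and 74.9 = μ + 1.645σ.
Subtracting: σ = (74.9 − -42.6)/(1.645 − (-1.645)) = 35.72.
Then μ = -42.6 − (-1.645)·35.72 = 16.15.
Precision τ = 1/σ² = 1/35.72² = 0.000784.

μ = 16.15, τ = 0.000784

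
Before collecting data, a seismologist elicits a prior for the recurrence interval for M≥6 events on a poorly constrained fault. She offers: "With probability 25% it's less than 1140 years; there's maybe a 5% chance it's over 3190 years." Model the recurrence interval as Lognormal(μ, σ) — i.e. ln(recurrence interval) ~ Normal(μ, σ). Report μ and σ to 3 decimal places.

μ ≈ 7.338, σ ≈ 0.444

If T ~ Lognormal(μ,σ) then ln T ~ Normal(μ,σ), so the p-quantile of ln T is μ + z_p·σ.
ln(1140) = 7.039 and ln(3190) = 8.068; z_{0.25} = -0.6745, z_{0.95} = 1.645.
σ = (8.068 − 7.039)/(1.645 − (-0.6745)) = 0.444.
μ = 7.039 − (-0.6745)·0.444 = 7.338.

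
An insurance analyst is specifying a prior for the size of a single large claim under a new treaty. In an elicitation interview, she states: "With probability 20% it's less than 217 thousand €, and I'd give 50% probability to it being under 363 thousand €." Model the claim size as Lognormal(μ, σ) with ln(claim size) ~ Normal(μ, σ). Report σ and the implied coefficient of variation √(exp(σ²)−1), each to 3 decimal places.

σ ≈ 0.611, CV ≈ 0.673

If T ~ Lognormal(μ,σ) then ln T ~ Normal(μ,σ), so the p-quantile of ln T is μ + z_p·σ.
ln(217) = 5.38 and ln(363) = 5.894; z_{0.2} = -0.8416, z_{0.5} = 0.
σ = (5.894 − 5.38)/(0 − (-0.8416)) = 0.611.
μ = 5.38 − (-0.8416)·0.611 = 5.894.
CV = √(exp(σ²)−1) = √(exp(0.3737)−1) = 0.673.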